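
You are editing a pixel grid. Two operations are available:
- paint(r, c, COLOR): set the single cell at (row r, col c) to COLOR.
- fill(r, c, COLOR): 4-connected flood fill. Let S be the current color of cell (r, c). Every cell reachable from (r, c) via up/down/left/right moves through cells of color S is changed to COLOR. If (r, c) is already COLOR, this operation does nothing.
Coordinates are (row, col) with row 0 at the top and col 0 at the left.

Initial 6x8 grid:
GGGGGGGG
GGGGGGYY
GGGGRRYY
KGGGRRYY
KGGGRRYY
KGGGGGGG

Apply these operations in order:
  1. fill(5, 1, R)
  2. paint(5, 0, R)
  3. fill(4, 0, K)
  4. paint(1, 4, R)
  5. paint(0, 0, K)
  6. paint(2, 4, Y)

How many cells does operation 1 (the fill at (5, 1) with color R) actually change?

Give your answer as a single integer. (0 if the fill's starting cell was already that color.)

After op 1 fill(5,1,R) [31 cells changed]:
RRRRRRRR
RRRRRRYY
RRRRRRYY
KRRRRRYY
KRRRRRYY
KRRRRRRR

Answer: 31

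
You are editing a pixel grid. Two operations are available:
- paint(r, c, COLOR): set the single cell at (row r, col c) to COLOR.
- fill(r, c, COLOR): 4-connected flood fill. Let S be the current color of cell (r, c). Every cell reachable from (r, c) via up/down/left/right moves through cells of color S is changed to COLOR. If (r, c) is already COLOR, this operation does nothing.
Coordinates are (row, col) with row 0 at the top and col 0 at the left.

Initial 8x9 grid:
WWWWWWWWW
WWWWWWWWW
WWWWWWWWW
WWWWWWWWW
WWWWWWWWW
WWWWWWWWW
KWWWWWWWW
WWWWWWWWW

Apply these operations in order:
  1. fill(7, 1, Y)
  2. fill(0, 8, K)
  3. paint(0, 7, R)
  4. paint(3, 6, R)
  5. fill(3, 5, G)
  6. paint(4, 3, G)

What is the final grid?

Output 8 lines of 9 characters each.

After op 1 fill(7,1,Y) [71 cells changed]:
YYYYYYYYY
YYYYYYYYY
YYYYYYYYY
YYYYYYYYY
YYYYYYYYY
YYYYYYYYY
KYYYYYYYY
YYYYYYYYY
After op 2 fill(0,8,K) [71 cells changed]:
KKKKKKKKK
KKKKKKKKK
KKKKKKKKK
KKKKKKKKK
KKKKKKKKK
KKKKKKKKK
KKKKKKKKK
KKKKKKKKK
After op 3 paint(0,7,R):
KKKKKKKRK
KKKKKKKKK
KKKKKKKKK
KKKKKKKKK
KKKKKKKKK
KKKKKKKKK
KKKKKKKKK
KKKKKKKKK
After op 4 paint(3,6,R):
KKKKKKKRK
KKKKKKKKK
KKKKKKKKK
KKKKKKRKK
KKKKKKKKK
KKKKKKKKK
KKKKKKKKK
KKKKKKKKK
After op 5 fill(3,5,G) [70 cells changed]:
GGGGGGGRG
GGGGGGGGG
GGGGGGGGG
GGGGGGRGG
GGGGGGGGG
GGGGGGGGG
GGGGGGGGG
GGGGGGGGG
After op 6 paint(4,3,G):
GGGGGGGRG
GGGGGGGGG
GGGGGGGGG
GGGGGGRGG
GGGGGGGGG
GGGGGGGGG
GGGGGGGGG
GGGGGGGGG

Answer: GGGGGGGRG
GGGGGGGGG
GGGGGGGGG
GGGGGGRGG
GGGGGGGGG
GGGGGGGGG
GGGGGGGGG
GGGGGGGGG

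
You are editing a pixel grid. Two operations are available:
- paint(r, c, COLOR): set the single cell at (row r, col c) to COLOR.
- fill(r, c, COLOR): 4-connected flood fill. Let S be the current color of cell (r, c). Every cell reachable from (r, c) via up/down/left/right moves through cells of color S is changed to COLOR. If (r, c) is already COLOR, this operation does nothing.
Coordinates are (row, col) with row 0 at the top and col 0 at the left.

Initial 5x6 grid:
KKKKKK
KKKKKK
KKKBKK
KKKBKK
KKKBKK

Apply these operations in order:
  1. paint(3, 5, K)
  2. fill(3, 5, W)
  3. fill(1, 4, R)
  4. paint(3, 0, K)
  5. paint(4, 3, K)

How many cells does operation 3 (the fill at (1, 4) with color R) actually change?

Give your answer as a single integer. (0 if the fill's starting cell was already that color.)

Answer: 27

Derivation:
After op 1 paint(3,5,K):
KKKKKK
KKKKKK
KKKBKK
KKKBKK
KKKBKK
After op 2 fill(3,5,W) [27 cells changed]:
WWWWWW
WWWWWW
WWWBWW
WWWBWW
WWWBWW
After op 3 fill(1,4,R) [27 cells changed]:
RRRRRR
RRRRRR
RRRBRR
RRRBRR
RRRBRR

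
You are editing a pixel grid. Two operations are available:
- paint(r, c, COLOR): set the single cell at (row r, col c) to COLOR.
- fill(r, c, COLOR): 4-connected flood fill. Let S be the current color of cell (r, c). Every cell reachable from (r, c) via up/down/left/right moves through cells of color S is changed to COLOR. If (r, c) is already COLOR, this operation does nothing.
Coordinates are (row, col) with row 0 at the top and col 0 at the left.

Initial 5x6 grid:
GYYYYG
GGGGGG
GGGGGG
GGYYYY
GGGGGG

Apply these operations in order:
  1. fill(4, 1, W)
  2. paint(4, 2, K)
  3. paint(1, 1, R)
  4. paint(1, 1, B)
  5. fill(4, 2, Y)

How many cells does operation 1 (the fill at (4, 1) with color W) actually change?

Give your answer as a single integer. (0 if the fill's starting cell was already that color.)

Answer: 22

Derivation:
After op 1 fill(4,1,W) [22 cells changed]:
WYYYYW
WWWWWW
WWWWWW
WWYYYY
WWWWWW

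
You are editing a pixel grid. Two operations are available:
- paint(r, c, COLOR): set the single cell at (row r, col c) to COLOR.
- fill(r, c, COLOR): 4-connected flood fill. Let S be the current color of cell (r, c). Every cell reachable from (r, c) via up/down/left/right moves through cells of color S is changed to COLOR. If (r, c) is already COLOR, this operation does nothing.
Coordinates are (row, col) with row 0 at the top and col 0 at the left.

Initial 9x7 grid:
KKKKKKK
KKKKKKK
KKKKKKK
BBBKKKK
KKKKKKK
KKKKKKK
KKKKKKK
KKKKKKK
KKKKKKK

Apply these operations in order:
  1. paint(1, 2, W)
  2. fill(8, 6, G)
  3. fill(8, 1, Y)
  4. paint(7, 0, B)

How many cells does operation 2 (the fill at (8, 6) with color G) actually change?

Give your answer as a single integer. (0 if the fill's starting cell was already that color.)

Answer: 59

Derivation:
After op 1 paint(1,2,W):
KKKKKKK
KKWKKKK
KKKKKKK
BBBKKKK
KKKKKKK
KKKKKKK
KKKKKKK
KKKKKKK
KKKKKKK
After op 2 fill(8,6,G) [59 cells changed]:
GGGGGGG
GGWGGGG
GGGGGGG
BBBGGGG
GGGGGGG
GGGGGGG
GGGGGGG
GGGGGGG
GGGGGGG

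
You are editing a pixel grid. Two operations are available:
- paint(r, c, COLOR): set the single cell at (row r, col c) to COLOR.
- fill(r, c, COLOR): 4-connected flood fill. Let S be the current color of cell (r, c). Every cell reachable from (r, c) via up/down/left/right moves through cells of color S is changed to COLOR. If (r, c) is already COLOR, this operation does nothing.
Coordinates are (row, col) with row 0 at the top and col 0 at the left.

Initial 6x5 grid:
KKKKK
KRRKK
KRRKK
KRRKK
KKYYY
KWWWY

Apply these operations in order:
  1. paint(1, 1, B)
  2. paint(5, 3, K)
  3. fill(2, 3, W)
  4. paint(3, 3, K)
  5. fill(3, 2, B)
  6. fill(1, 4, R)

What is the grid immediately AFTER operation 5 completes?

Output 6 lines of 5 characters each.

After op 1 paint(1,1,B):
KKKKK
KBRKK
KRRKK
KRRKK
KKYYY
KWWWY
After op 2 paint(5,3,K):
KKKKK
KBRKK
KRRKK
KRRKK
KKYYY
KWWKY
After op 3 fill(2,3,W) [17 cells changed]:
WWWWW
WBRWW
WRRWW
WRRWW
WWYYY
WWWKY
After op 4 paint(3,3,K):
WWWWW
WBRWW
WRRWW
WRRKW
WWYYY
WWWKY
After op 5 fill(3,2,B) [5 cells changed]:
WWWWW
WBBWW
WBBWW
WBBKW
WWYYY
WWWKY

Answer: WWWWW
WBBWW
WBBWW
WBBKW
WWYYY
WWWKY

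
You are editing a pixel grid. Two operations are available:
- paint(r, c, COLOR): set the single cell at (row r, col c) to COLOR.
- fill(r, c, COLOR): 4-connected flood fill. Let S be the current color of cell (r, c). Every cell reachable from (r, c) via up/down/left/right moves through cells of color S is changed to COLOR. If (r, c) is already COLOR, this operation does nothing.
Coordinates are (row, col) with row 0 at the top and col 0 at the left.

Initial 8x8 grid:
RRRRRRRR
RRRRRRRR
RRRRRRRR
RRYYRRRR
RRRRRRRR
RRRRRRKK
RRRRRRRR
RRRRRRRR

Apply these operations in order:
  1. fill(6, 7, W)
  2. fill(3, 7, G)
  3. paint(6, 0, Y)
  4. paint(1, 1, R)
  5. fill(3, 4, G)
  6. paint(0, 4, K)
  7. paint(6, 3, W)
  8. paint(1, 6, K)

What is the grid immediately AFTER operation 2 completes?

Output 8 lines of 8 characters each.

After op 1 fill(6,7,W) [60 cells changed]:
WWWWWWWW
WWWWWWWW
WWWWWWWW
WWYYWWWW
WWWWWWWW
WWWWWWKK
WWWWWWWW
WWWWWWWW
After op 2 fill(3,7,G) [60 cells changed]:
GGGGGGGG
GGGGGGGG
GGGGGGGG
GGYYGGGG
GGGGGGGG
GGGGGGKK
GGGGGGGG
GGGGGGGG

Answer: GGGGGGGG
GGGGGGGG
GGGGGGGG
GGYYGGGG
GGGGGGGG
GGGGGGKK
GGGGGGGG
GGGGGGGG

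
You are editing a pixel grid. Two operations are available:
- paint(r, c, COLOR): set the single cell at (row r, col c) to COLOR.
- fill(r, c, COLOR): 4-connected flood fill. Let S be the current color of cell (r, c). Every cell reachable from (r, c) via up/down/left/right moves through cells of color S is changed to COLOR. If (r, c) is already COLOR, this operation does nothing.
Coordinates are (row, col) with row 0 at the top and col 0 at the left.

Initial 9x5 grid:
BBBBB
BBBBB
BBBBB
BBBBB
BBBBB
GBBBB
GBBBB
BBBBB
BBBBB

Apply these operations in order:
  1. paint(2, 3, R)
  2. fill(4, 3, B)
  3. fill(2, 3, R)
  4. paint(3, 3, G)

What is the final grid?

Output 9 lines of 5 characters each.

After op 1 paint(2,3,R):
BBBBB
BBBBB
BBBRB
BBBBB
BBBBB
GBBBB
GBBBB
BBBBB
BBBBB
After op 2 fill(4,3,B) [0 cells changed]:
BBBBB
BBBBB
BBBRB
BBBBB
BBBBB
GBBBB
GBBBB
BBBBB
BBBBB
After op 3 fill(2,3,R) [0 cells changed]:
BBBBB
BBBBB
BBBRB
BBBBB
BBBBB
GBBBB
GBBBB
BBBBB
BBBBB
After op 4 paint(3,3,G):
BBBBB
BBBBB
BBBRB
BBBGB
BBBBB
GBBBB
GBBBB
BBBBB
BBBBB

Answer: BBBBB
BBBBB
BBBRB
BBBGB
BBBBB
GBBBB
GBBBB
BBBBB
BBBBB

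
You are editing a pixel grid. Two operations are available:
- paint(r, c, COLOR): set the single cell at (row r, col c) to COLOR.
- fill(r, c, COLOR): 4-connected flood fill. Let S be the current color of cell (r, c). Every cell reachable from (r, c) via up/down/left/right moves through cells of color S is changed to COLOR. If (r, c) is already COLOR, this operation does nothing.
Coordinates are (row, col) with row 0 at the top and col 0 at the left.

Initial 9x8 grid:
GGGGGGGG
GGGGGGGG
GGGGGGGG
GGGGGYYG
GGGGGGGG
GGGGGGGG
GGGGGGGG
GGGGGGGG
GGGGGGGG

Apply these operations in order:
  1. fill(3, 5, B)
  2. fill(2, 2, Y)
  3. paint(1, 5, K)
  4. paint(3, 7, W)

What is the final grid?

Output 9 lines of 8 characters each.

After op 1 fill(3,5,B) [2 cells changed]:
GGGGGGGG
GGGGGGGG
GGGGGGGG
GGGGGBBG
GGGGGGGG
GGGGGGGG
GGGGGGGG
GGGGGGGG
GGGGGGGG
After op 2 fill(2,2,Y) [70 cells changed]:
YYYYYYYY
YYYYYYYY
YYYYYYYY
YYYYYBBY
YYYYYYYY
YYYYYYYY
YYYYYYYY
YYYYYYYY
YYYYYYYY
After op 3 paint(1,5,K):
YYYYYYYY
YYYYYKYY
YYYYYYYY
YYYYYBBY
YYYYYYYY
YYYYYYYY
YYYYYYYY
YYYYYYYY
YYYYYYYY
After op 4 paint(3,7,W):
YYYYYYYY
YYYYYKYY
YYYYYYYY
YYYYYBBW
YYYYYYYY
YYYYYYYY
YYYYYYYY
YYYYYYYY
YYYYYYYY

Answer: YYYYYYYY
YYYYYKYY
YYYYYYYY
YYYYYBBW
YYYYYYYY
YYYYYYYY
YYYYYYYY
YYYYYYYY
YYYYYYYY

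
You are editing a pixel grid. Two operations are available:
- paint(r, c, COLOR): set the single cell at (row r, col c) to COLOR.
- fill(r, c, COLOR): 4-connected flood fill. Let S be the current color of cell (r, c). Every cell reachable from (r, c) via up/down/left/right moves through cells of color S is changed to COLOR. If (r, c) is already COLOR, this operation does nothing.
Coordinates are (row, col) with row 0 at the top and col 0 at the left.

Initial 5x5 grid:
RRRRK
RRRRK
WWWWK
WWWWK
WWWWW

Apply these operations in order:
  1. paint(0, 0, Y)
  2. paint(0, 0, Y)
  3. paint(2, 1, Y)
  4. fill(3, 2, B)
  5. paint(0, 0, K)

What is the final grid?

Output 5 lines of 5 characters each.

After op 1 paint(0,0,Y):
YRRRK
RRRRK
WWWWK
WWWWK
WWWWW
After op 2 paint(0,0,Y):
YRRRK
RRRRK
WWWWK
WWWWK
WWWWW
After op 3 paint(2,1,Y):
YRRRK
RRRRK
WYWWK
WWWWK
WWWWW
After op 4 fill(3,2,B) [12 cells changed]:
YRRRK
RRRRK
BYBBK
BBBBK
BBBBB
After op 5 paint(0,0,K):
KRRRK
RRRRK
BYBBK
BBBBK
BBBBB

Answer: KRRRK
RRRRK
BYBBK
BBBBK
BBBBB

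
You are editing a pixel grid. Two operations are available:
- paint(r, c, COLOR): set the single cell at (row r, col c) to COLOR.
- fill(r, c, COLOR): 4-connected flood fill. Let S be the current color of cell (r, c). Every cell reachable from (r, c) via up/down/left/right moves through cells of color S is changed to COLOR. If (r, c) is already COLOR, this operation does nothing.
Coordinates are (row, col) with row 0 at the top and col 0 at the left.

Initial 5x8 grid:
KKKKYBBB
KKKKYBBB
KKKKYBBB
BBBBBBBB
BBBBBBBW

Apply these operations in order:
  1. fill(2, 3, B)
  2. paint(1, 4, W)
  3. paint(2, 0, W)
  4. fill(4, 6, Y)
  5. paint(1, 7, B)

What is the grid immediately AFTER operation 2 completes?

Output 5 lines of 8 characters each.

After op 1 fill(2,3,B) [12 cells changed]:
BBBBYBBB
BBBBYBBB
BBBBYBBB
BBBBBBBB
BBBBBBBW
After op 2 paint(1,4,W):
BBBBYBBB
BBBBWBBB
BBBBYBBB
BBBBBBBB
BBBBBBBW

Answer: BBBBYBBB
BBBBWBBB
BBBBYBBB
BBBBBBBB
BBBBBBBW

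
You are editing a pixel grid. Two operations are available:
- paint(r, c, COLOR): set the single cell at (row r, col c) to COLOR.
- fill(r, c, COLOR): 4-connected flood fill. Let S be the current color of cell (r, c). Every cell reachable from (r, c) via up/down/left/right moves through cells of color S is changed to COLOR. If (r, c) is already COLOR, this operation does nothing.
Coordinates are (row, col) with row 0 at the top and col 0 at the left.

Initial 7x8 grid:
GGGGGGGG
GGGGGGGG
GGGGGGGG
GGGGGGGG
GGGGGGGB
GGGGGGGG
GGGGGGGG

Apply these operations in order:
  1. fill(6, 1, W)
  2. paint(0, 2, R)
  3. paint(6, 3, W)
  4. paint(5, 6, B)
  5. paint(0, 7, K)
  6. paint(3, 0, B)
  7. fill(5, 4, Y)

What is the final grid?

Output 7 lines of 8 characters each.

Answer: YYRYYYYK
YYYYYYYY
YYYYYYYY
BYYYYYYY
YYYYYYYB
YYYYYYBY
YYYYYYYY

Derivation:
After op 1 fill(6,1,W) [55 cells changed]:
WWWWWWWW
WWWWWWWW
WWWWWWWW
WWWWWWWW
WWWWWWWB
WWWWWWWW
WWWWWWWW
After op 2 paint(0,2,R):
WWRWWWWW
WWWWWWWW
WWWWWWWW
WWWWWWWW
WWWWWWWB
WWWWWWWW
WWWWWWWW
After op 3 paint(6,3,W):
WWRWWWWW
WWWWWWWW
WWWWWWWW
WWWWWWWW
WWWWWWWB
WWWWWWWW
WWWWWWWW
After op 4 paint(5,6,B):
WWRWWWWW
WWWWWWWW
WWWWWWWW
WWWWWWWW
WWWWWWWB
WWWWWWBW
WWWWWWWW
After op 5 paint(0,7,K):
WWRWWWWK
WWWWWWWW
WWWWWWWW
WWWWWWWW
WWWWWWWB
WWWWWWBW
WWWWWWWW
After op 6 paint(3,0,B):
WWRWWWWK
WWWWWWWW
WWWWWWWW
BWWWWWWW
WWWWWWWB
WWWWWWBW
WWWWWWWW
After op 7 fill(5,4,Y) [51 cells changed]:
YYRYYYYK
YYYYYYYY
YYYYYYYY
BYYYYYYY
YYYYYYYB
YYYYYYBY
YYYYYYYY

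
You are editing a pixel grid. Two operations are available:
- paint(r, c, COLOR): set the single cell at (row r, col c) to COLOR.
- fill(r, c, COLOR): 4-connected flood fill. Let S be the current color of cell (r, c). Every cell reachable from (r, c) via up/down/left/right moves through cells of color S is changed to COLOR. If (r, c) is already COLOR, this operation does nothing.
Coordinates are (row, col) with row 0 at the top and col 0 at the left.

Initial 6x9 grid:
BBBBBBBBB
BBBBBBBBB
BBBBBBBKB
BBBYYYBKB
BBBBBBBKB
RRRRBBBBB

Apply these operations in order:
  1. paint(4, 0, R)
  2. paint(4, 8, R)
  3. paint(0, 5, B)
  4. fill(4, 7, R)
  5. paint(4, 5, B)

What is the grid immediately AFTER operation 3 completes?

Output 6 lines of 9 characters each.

Answer: BBBBBBBBB
BBBBBBBBB
BBBBBBBKB
BBBYYYBKB
RBBBBBBKR
RRRRBBBBB

Derivation:
After op 1 paint(4,0,R):
BBBBBBBBB
BBBBBBBBB
BBBBBBBKB
BBBYYYBKB
RBBBBBBKB
RRRRBBBBB
After op 2 paint(4,8,R):
BBBBBBBBB
BBBBBBBBB
BBBBBBBKB
BBBYYYBKB
RBBBBBBKR
RRRRBBBBB
After op 3 paint(0,5,B):
BBBBBBBBB
BBBBBBBBB
BBBBBBBKB
BBBYYYBKB
RBBBBBBKR
RRRRBBBBB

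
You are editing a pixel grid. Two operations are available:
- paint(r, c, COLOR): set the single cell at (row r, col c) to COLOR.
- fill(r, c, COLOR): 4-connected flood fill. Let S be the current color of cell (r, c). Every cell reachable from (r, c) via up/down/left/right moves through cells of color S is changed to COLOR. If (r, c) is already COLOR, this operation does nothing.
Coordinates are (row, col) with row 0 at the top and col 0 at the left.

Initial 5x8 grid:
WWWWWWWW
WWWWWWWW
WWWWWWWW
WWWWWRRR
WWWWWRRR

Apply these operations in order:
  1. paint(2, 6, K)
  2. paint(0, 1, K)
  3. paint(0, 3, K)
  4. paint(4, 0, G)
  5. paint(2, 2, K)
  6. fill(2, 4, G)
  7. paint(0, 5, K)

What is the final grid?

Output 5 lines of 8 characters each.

Answer: GKGKGKGG
GGGGGGGG
GGKGGGKG
GGGGGRRR
GGGGGRRR

Derivation:
After op 1 paint(2,6,K):
WWWWWWWW
WWWWWWWW
WWWWWWKW
WWWWWRRR
WWWWWRRR
After op 2 paint(0,1,K):
WKWWWWWW
WWWWWWWW
WWWWWWKW
WWWWWRRR
WWWWWRRR
After op 3 paint(0,3,K):
WKWKWWWW
WWWWWWWW
WWWWWWKW
WWWWWRRR
WWWWWRRR
After op 4 paint(4,0,G):
WKWKWWWW
WWWWWWWW
WWWWWWKW
WWWWWRRR
GWWWWRRR
After op 5 paint(2,2,K):
WKWKWWWW
WWWWWWWW
WWKWWWKW
WWWWWRRR
GWWWWRRR
After op 6 fill(2,4,G) [29 cells changed]:
GKGKGGGG
GGGGGGGG
GGKGGGKG
GGGGGRRR
GGGGGRRR
After op 7 paint(0,5,K):
GKGKGKGG
GGGGGGGG
GGKGGGKG
GGGGGRRR
GGGGGRRR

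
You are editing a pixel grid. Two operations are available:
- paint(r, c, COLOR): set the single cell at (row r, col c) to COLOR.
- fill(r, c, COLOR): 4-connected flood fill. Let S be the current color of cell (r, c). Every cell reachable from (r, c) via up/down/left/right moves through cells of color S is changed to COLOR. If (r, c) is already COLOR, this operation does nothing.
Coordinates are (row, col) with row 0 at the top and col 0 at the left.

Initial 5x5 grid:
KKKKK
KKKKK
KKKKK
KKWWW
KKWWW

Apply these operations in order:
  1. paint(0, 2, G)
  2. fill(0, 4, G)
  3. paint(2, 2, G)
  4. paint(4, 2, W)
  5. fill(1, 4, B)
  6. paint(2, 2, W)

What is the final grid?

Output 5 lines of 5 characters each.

After op 1 paint(0,2,G):
KKGKK
KKKKK
KKKKK
KKWWW
KKWWW
After op 2 fill(0,4,G) [18 cells changed]:
GGGGG
GGGGG
GGGGG
GGWWW
GGWWW
After op 3 paint(2,2,G):
GGGGG
GGGGG
GGGGG
GGWWW
GGWWW
After op 4 paint(4,2,W):
GGGGG
GGGGG
GGGGG
GGWWW
GGWWW
After op 5 fill(1,4,B) [19 cells changed]:
BBBBB
BBBBB
BBBBB
BBWWW
BBWWW
After op 6 paint(2,2,W):
BBBBB
BBBBB
BBWBB
BBWWW
BBWWW

Answer: BBBBB
BBBBB
BBWBB
BBWWW
BBWWW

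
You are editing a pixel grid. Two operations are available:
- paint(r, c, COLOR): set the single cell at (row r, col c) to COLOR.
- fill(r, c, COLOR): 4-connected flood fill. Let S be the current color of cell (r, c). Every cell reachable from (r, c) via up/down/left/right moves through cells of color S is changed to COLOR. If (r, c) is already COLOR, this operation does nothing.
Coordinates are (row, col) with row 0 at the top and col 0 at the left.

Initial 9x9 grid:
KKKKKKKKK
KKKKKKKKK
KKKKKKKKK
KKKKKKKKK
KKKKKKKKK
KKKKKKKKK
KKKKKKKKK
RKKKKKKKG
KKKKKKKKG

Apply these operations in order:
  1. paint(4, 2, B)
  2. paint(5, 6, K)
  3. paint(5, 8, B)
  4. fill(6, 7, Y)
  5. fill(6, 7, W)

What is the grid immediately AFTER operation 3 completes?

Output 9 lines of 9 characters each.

After op 1 paint(4,2,B):
KKKKKKKKK
KKKKKKKKK
KKKKKKKKK
KKKKKKKKK
KKBKKKKKK
KKKKKKKKK
KKKKKKKKK
RKKKKKKKG
KKKKKKKKG
After op 2 paint(5,6,K):
KKKKKKKKK
KKKKKKKKK
KKKKKKKKK
KKKKKKKKK
KKBKKKKKK
KKKKKKKKK
KKKKKKKKK
RKKKKKKKG
KKKKKKKKG
After op 3 paint(5,8,B):
KKKKKKKKK
KKKKKKKKK
KKKKKKKKK
KKKKKKKKK
KKBKKKKKK
KKKKKKKKB
KKKKKKKKK
RKKKKKKKG
KKKKKKKKG

Answer: KKKKKKKKK
KKKKKKKKK
KKKKKKKKK
KKKKKKKKK
KKBKKKKKK
KKKKKKKKB
KKKKKKKKK
RKKKKKKKG
KKKKKKKKG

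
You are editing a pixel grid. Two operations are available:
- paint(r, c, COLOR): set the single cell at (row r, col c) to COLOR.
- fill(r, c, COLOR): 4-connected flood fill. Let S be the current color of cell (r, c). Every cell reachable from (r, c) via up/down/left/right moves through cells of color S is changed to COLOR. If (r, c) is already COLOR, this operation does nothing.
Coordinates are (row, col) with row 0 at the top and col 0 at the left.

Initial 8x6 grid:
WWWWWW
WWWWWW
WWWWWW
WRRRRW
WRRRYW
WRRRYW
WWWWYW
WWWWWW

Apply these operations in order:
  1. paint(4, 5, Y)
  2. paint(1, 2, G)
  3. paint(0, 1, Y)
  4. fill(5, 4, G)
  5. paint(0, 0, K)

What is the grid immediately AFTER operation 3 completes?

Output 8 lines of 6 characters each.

Answer: WYWWWW
WWGWWW
WWWWWW
WRRRRW
WRRRYY
WRRRYW
WWWWYW
WWWWWW

Derivation:
After op 1 paint(4,5,Y):
WWWWWW
WWWWWW
WWWWWW
WRRRRW
WRRRYY
WRRRYW
WWWWYW
WWWWWW
After op 2 paint(1,2,G):
WWWWWW
WWGWWW
WWWWWW
WRRRRW
WRRRYY
WRRRYW
WWWWYW
WWWWWW
After op 3 paint(0,1,Y):
WYWWWW
WWGWWW
WWWWWW
WRRRRW
WRRRYY
WRRRYW
WWWWYW
WWWWWW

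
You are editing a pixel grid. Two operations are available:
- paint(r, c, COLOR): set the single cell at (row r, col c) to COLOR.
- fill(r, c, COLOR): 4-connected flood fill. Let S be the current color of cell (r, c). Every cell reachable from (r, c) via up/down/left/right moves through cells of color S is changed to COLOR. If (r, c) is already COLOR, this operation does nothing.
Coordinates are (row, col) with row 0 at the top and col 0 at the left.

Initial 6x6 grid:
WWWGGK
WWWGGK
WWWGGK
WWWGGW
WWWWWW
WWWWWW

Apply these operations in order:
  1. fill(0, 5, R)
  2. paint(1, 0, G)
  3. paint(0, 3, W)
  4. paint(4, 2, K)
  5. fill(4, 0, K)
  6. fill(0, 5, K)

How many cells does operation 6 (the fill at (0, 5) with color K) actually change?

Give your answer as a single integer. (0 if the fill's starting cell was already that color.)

Answer: 3

Derivation:
After op 1 fill(0,5,R) [3 cells changed]:
WWWGGR
WWWGGR
WWWGGR
WWWGGW
WWWWWW
WWWWWW
After op 2 paint(1,0,G):
WWWGGR
GWWGGR
WWWGGR
WWWGGW
WWWWWW
WWWWWW
After op 3 paint(0,3,W):
WWWWGR
GWWGGR
WWWGGR
WWWGGW
WWWWWW
WWWWWW
After op 4 paint(4,2,K):
WWWWGR
GWWGGR
WWWGGR
WWWGGW
WWKWWW
WWWWWW
After op 5 fill(4,0,K) [24 cells changed]:
KKKKGR
GKKGGR
KKKGGR
KKKGGK
KKKKKK
KKKKKK
After op 6 fill(0,5,K) [3 cells changed]:
KKKKGK
GKKGGK
KKKGGK
KKKGGK
KKKKKK
KKKKKK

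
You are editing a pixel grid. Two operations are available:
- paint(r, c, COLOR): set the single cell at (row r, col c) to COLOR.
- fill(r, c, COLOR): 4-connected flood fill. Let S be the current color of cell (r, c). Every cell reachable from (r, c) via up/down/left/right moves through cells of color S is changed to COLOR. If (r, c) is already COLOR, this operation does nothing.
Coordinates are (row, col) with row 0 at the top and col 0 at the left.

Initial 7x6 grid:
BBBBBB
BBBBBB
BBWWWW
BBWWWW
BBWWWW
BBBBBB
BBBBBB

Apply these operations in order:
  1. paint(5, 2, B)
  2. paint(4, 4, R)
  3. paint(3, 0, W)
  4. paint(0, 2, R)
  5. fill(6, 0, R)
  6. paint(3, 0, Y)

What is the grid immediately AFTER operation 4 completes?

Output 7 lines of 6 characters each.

After op 1 paint(5,2,B):
BBBBBB
BBBBBB
BBWWWW
BBWWWW
BBWWWW
BBBBBB
BBBBBB
After op 2 paint(4,4,R):
BBBBBB
BBBBBB
BBWWWW
BBWWWW
BBWWRW
BBBBBB
BBBBBB
After op 3 paint(3,0,W):
BBBBBB
BBBBBB
BBWWWW
WBWWWW
BBWWRW
BBBBBB
BBBBBB
After op 4 paint(0,2,R):
BBRBBB
BBBBBB
BBWWWW
WBWWWW
BBWWRW
BBBBBB
BBBBBB

Answer: BBRBBB
BBBBBB
BBWWWW
WBWWWW
BBWWRW
BBBBBB
BBBBBB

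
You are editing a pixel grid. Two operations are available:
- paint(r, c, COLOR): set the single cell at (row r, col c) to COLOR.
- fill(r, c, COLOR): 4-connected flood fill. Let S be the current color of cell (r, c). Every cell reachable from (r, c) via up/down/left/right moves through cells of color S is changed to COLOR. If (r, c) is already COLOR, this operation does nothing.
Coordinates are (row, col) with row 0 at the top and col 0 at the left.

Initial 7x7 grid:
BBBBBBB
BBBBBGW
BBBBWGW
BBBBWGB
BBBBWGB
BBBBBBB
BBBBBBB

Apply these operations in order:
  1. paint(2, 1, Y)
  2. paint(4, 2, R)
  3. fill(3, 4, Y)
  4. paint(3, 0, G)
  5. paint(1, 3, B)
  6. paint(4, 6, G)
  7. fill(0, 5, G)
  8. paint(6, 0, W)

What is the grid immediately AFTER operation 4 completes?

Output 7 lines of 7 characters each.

Answer: BBBBBBB
BBBBBGW
BYBBYGW
GBBBYGB
BBRBYGB
BBBBBBB
BBBBBBB

Derivation:
After op 1 paint(2,1,Y):
BBBBBBB
BBBBBGW
BYBBWGW
BBBBWGB
BBBBWGB
BBBBBBB
BBBBBBB
After op 2 paint(4,2,R):
BBBBBBB
BBBBBGW
BYBBWGW
BBBBWGB
BBRBWGB
BBBBBBB
BBBBBBB
After op 3 fill(3,4,Y) [3 cells changed]:
BBBBBBB
BBBBBGW
BYBBYGW
BBBBYGB
BBRBYGB
BBBBBBB
BBBBBBB
After op 4 paint(3,0,G):
BBBBBBB
BBBBBGW
BYBBYGW
GBBBYGB
BBRBYGB
BBBBBBB
BBBBBBB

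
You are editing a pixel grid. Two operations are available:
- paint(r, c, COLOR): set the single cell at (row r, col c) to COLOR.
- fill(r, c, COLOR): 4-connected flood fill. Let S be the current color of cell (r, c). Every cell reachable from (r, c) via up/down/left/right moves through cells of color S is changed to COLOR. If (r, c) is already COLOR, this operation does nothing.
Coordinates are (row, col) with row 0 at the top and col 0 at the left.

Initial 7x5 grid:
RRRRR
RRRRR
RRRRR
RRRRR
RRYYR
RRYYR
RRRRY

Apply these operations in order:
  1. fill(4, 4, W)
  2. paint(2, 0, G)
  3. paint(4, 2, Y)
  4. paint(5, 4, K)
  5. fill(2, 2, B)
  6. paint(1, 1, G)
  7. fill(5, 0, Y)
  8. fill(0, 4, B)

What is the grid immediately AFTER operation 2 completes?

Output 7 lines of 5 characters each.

After op 1 fill(4,4,W) [30 cells changed]:
WWWWW
WWWWW
WWWWW
WWWWW
WWYYW
WWYYW
WWWWY
After op 2 paint(2,0,G):
WWWWW
WWWWW
GWWWW
WWWWW
WWYYW
WWYYW
WWWWY

Answer: WWWWW
WWWWW
GWWWW
WWWWW
WWYYW
WWYYW
WWWWY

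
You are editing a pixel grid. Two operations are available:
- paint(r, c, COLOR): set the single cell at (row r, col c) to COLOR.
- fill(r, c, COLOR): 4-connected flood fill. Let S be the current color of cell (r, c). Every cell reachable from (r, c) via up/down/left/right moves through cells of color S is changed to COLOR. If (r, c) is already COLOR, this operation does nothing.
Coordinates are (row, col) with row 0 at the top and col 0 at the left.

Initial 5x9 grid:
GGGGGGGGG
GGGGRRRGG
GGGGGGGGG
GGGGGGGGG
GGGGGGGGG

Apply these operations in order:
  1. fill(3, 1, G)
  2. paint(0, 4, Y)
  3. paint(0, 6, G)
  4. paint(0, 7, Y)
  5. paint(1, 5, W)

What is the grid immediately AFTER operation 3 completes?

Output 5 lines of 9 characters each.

Answer: GGGGYGGGG
GGGGRRRGG
GGGGGGGGG
GGGGGGGGG
GGGGGGGGG

Derivation:
After op 1 fill(3,1,G) [0 cells changed]:
GGGGGGGGG
GGGGRRRGG
GGGGGGGGG
GGGGGGGGG
GGGGGGGGG
After op 2 paint(0,4,Y):
GGGGYGGGG
GGGGRRRGG
GGGGGGGGG
GGGGGGGGG
GGGGGGGGG
After op 3 paint(0,6,G):
GGGGYGGGG
GGGGRRRGG
GGGGGGGGG
GGGGGGGGG
GGGGGGGGG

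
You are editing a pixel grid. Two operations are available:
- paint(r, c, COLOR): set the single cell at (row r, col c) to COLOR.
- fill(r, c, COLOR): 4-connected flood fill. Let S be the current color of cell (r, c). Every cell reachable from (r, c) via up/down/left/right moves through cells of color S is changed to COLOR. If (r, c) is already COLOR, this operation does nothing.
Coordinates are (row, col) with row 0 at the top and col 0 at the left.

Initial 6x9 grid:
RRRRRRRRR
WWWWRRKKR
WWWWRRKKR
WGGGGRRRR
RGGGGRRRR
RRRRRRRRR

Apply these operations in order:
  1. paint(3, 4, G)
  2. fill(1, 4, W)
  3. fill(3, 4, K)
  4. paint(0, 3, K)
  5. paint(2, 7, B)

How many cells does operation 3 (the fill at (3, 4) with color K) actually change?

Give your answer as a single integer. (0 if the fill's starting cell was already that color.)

Answer: 8

Derivation:
After op 1 paint(3,4,G):
RRRRRRRRR
WWWWRRKKR
WWWWRRKKR
WGGGGRRRR
RGGGGRRRR
RRRRRRRRR
After op 2 fill(1,4,W) [33 cells changed]:
WWWWWWWWW
WWWWWWKKW
WWWWWWKKW
WGGGGWWWW
WGGGGWWWW
WWWWWWWWW
After op 3 fill(3,4,K) [8 cells changed]:
WWWWWWWWW
WWWWWWKKW
WWWWWWKKW
WKKKKWWWW
WKKKKWWWW
WWWWWWWWW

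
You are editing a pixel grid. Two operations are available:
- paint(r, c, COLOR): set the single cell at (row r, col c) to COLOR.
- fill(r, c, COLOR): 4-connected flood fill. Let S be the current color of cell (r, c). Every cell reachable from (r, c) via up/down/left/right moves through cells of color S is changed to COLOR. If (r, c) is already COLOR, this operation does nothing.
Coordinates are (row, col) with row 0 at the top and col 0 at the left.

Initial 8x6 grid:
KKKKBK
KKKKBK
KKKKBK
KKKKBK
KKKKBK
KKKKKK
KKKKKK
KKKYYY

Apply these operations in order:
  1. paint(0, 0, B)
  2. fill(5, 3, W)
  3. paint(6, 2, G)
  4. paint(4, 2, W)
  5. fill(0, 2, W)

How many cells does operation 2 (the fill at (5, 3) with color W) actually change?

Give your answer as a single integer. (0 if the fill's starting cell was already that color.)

After op 1 paint(0,0,B):
BKKKBK
KKKKBK
KKKKBK
KKKKBK
KKKKBK
KKKKKK
KKKKKK
KKKYYY
After op 2 fill(5,3,W) [39 cells changed]:
BWWWBW
WWWWBW
WWWWBW
WWWWBW
WWWWBW
WWWWWW
WWWWWW
WWWYYY

Answer: 39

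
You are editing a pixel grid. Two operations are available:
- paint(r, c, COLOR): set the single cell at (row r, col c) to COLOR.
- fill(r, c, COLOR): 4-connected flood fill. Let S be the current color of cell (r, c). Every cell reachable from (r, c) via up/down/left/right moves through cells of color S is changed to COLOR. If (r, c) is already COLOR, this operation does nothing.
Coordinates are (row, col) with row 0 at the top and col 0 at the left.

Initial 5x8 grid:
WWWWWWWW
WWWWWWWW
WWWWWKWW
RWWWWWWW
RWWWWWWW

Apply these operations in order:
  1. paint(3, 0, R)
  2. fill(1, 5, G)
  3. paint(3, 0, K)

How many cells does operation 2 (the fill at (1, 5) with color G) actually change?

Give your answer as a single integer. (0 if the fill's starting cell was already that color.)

Answer: 37

Derivation:
After op 1 paint(3,0,R):
WWWWWWWW
WWWWWWWW
WWWWWKWW
RWWWWWWW
RWWWWWWW
After op 2 fill(1,5,G) [37 cells changed]:
GGGGGGGG
GGGGGGGG
GGGGGKGG
RGGGGGGG
RGGGGGGG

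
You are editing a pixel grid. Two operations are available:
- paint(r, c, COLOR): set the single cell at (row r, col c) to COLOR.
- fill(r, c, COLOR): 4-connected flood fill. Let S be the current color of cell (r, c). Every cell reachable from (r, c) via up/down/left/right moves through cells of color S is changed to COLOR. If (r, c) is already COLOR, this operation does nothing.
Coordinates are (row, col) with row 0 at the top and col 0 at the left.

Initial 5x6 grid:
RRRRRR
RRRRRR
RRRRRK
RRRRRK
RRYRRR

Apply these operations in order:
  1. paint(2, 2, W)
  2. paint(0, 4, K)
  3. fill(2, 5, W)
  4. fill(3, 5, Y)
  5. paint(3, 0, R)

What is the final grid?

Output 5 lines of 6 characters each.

Answer: RRRRKR
RRRRRR
RRWRRY
RRRRRY
RRYRRR

Derivation:
After op 1 paint(2,2,W):
RRRRRR
RRRRRR
RRWRRK
RRRRRK
RRYRRR
After op 2 paint(0,4,K):
RRRRKR
RRRRRR
RRWRRK
RRRRRK
RRYRRR
After op 3 fill(2,5,W) [2 cells changed]:
RRRRKR
RRRRRR
RRWRRW
RRRRRW
RRYRRR
After op 4 fill(3,5,Y) [2 cells changed]:
RRRRKR
RRRRRR
RRWRRY
RRRRRY
RRYRRR
After op 5 paint(3,0,R):
RRRRKR
RRRRRR
RRWRRY
RRRRRY
RRYRRR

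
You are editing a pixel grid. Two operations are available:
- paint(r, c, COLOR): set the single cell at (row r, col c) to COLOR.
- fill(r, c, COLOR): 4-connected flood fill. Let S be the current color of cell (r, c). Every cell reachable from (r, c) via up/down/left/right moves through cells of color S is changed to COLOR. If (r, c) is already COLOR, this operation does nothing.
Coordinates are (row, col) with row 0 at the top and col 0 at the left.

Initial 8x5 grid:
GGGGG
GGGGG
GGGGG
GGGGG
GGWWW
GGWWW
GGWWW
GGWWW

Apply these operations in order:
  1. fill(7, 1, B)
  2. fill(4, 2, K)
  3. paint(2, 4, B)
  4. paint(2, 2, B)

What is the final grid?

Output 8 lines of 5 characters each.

After op 1 fill(7,1,B) [28 cells changed]:
BBBBB
BBBBB
BBBBB
BBBBB
BBWWW
BBWWW
BBWWW
BBWWW
After op 2 fill(4,2,K) [12 cells changed]:
BBBBB
BBBBB
BBBBB
BBBBB
BBKKK
BBKKK
BBKKK
BBKKK
After op 3 paint(2,4,B):
BBBBB
BBBBB
BBBBB
BBBBB
BBKKK
BBKKK
BBKKK
BBKKK
After op 4 paint(2,2,B):
BBBBB
BBBBB
BBBBB
BBBBB
BBKKK
BBKKK
BBKKK
BBKKK

Answer: BBBBB
BBBBB
BBBBB
BBBBB
BBKKK
BBKKK
BBKKK
BBKKK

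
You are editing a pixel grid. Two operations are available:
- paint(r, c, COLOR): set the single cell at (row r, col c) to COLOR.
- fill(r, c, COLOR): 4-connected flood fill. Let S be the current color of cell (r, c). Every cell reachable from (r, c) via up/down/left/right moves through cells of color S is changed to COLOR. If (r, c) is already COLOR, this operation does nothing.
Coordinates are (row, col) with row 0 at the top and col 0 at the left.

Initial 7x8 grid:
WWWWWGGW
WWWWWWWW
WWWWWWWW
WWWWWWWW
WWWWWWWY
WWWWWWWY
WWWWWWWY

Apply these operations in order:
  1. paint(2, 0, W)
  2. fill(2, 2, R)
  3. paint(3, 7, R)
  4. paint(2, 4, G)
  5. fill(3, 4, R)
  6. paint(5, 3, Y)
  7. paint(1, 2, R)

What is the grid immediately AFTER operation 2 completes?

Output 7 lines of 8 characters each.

After op 1 paint(2,0,W):
WWWWWGGW
WWWWWWWW
WWWWWWWW
WWWWWWWW
WWWWWWWY
WWWWWWWY
WWWWWWWY
After op 2 fill(2,2,R) [51 cells changed]:
RRRRRGGR
RRRRRRRR
RRRRRRRR
RRRRRRRR
RRRRRRRY
RRRRRRRY
RRRRRRRY

Answer: RRRRRGGR
RRRRRRRR
RRRRRRRR
RRRRRRRR
RRRRRRRY
RRRRRRRY
RRRRRRRY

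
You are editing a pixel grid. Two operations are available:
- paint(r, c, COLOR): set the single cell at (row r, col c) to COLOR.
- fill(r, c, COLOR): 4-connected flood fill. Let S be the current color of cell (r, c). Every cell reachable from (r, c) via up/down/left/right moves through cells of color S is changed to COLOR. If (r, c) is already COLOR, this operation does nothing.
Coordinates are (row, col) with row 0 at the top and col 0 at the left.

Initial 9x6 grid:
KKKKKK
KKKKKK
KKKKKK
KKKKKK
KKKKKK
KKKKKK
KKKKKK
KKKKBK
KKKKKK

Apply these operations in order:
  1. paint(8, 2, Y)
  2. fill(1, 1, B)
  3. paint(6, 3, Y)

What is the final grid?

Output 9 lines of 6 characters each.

Answer: BBBBBB
BBBBBB
BBBBBB
BBBBBB
BBBBBB
BBBBBB
BBBYBB
BBBBBB
BBYBBB

Derivation:
After op 1 paint(8,2,Y):
KKKKKK
KKKKKK
KKKKKK
KKKKKK
KKKKKK
KKKKKK
KKKKKK
KKKKBK
KKYKKK
After op 2 fill(1,1,B) [52 cells changed]:
BBBBBB
BBBBBB
BBBBBB
BBBBBB
BBBBBB
BBBBBB
BBBBBB
BBBBBB
BBYBBB
After op 3 paint(6,3,Y):
BBBBBB
BBBBBB
BBBBBB
BBBBBB
BBBBBB
BBBBBB
BBBYBB
BBBBBB
BBYBBB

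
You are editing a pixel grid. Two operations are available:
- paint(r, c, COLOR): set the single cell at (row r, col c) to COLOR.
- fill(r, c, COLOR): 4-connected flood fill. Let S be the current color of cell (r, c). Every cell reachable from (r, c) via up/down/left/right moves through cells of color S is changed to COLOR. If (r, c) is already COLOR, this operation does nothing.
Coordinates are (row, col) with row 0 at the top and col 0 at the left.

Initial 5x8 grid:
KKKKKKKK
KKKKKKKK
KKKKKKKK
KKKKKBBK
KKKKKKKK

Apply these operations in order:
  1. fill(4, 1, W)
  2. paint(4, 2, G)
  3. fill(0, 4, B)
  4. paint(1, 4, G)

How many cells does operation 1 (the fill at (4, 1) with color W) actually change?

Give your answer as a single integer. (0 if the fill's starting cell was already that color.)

Answer: 38

Derivation:
After op 1 fill(4,1,W) [38 cells changed]:
WWWWWWWW
WWWWWWWW
WWWWWWWW
WWWWWBBW
WWWWWWWW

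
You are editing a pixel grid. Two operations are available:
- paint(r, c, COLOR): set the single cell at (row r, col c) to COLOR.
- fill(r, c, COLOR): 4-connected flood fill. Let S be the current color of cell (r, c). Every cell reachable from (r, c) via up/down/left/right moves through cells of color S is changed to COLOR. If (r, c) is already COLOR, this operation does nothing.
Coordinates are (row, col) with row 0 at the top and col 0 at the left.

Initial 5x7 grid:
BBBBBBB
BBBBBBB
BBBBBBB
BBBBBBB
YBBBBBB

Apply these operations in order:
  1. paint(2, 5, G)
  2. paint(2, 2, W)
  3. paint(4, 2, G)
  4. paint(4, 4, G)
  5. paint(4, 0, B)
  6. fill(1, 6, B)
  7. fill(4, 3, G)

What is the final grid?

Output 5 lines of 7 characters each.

Answer: GGGGGGG
GGGGGGG
GGWGGGG
GGGGGGG
GGGGGGG

Derivation:
After op 1 paint(2,5,G):
BBBBBBB
BBBBBBB
BBBBBGB
BBBBBBB
YBBBBBB
After op 2 paint(2,2,W):
BBBBBBB
BBBBBBB
BBWBBGB
BBBBBBB
YBBBBBB
After op 3 paint(4,2,G):
BBBBBBB
BBBBBBB
BBWBBGB
BBBBBBB
YBGBBBB
After op 4 paint(4,4,G):
BBBBBBB
BBBBBBB
BBWBBGB
BBBBBBB
YBGBGBB
After op 5 paint(4,0,B):
BBBBBBB
BBBBBBB
BBWBBGB
BBBBBBB
BBGBGBB
After op 6 fill(1,6,B) [0 cells changed]:
BBBBBBB
BBBBBBB
BBWBBGB
BBBBBBB
BBGBGBB
After op 7 fill(4,3,G) [31 cells changed]:
GGGGGGG
GGGGGGG
GGWGGGG
GGGGGGG
GGGGGGG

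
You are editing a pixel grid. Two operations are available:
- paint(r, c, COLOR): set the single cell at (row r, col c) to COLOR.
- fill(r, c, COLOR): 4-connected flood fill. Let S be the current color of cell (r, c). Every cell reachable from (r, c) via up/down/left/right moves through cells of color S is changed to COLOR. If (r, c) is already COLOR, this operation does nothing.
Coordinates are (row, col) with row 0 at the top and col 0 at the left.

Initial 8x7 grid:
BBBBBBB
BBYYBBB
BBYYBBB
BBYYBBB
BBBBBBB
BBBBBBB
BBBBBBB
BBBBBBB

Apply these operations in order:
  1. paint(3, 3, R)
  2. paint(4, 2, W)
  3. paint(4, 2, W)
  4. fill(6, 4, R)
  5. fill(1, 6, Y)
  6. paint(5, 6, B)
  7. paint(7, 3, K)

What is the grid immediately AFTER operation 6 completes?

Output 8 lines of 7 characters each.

After op 1 paint(3,3,R):
BBBBBBB
BBYYBBB
BBYYBBB
BBYRBBB
BBBBBBB
BBBBBBB
BBBBBBB
BBBBBBB
After op 2 paint(4,2,W):
BBBBBBB
BBYYBBB
BBYYBBB
BBYRBBB
BBWBBBB
BBBBBBB
BBBBBBB
BBBBBBB
After op 3 paint(4,2,W):
BBBBBBB
BBYYBBB
BBYYBBB
BBYRBBB
BBWBBBB
BBBBBBB
BBBBBBB
BBBBBBB
After op 4 fill(6,4,R) [49 cells changed]:
RRRRRRR
RRYYRRR
RRYYRRR
RRYRRRR
RRWRRRR
RRRRRRR
RRRRRRR
RRRRRRR
After op 5 fill(1,6,Y) [50 cells changed]:
YYYYYYY
YYYYYYY
YYYYYYY
YYYYYYY
YYWYYYY
YYYYYYY
YYYYYYY
YYYYYYY
After op 6 paint(5,6,B):
YYYYYYY
YYYYYYY
YYYYYYY
YYYYYYY
YYWYYYY
YYYYYYB
YYYYYYY
YYYYYYY

Answer: YYYYYYY
YYYYYYY
YYYYYYY
YYYYYYY
YYWYYYY
YYYYYYB
YYYYYYY
YYYYYYY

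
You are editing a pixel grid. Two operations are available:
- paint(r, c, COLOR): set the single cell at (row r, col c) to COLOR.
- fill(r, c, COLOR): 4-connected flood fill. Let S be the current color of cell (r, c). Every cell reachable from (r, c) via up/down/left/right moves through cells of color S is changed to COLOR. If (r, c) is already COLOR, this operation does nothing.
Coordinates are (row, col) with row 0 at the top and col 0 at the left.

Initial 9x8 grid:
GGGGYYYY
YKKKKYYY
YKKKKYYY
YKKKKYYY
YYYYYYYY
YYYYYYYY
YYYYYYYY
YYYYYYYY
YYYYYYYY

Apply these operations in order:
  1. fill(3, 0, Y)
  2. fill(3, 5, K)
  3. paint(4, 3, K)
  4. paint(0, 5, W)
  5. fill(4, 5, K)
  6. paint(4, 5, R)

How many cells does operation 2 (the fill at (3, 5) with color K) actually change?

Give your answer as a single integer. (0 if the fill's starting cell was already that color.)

After op 1 fill(3,0,Y) [0 cells changed]:
GGGGYYYY
YKKKKYYY
YKKKKYYY
YKKKKYYY
YYYYYYYY
YYYYYYYY
YYYYYYYY
YYYYYYYY
YYYYYYYY
After op 2 fill(3,5,K) [56 cells changed]:
GGGGKKKK
KKKKKKKK
KKKKKKKK
KKKKKKKK
KKKKKKKK
KKKKKKKK
KKKKKKKK
KKKKKKKK
KKKKKKKK

Answer: 56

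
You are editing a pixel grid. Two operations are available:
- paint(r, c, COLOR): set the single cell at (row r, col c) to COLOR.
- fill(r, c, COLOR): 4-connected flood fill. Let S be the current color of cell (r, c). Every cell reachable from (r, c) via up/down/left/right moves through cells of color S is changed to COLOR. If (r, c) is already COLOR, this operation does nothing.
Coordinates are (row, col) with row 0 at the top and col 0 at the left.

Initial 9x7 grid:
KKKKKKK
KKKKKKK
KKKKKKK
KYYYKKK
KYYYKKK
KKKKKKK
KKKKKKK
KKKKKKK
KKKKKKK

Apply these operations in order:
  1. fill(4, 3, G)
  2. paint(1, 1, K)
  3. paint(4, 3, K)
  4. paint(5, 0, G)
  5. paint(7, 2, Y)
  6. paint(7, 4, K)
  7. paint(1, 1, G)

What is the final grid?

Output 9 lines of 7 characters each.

Answer: KKKKKKK
KGKKKKK
KKKKKKK
KGGGKKK
KGGKKKK
GKKKKKK
KKKKKKK
KKYKKKK
KKKKKKK

Derivation:
After op 1 fill(4,3,G) [6 cells changed]:
KKKKKKK
KKKKKKK
KKKKKKK
KGGGKKK
KGGGKKK
KKKKKKK
KKKKKKK
KKKKKKK
KKKKKKK
After op 2 paint(1,1,K):
KKKKKKK
KKKKKKK
KKKKKKK
KGGGKKK
KGGGKKK
KKKKKKK
KKKKKKK
KKKKKKK
KKKKKKK
After op 3 paint(4,3,K):
KKKKKKK
KKKKKKK
KKKKKKK
KGGGKKK
KGGKKKK
KKKKKKK
KKKKKKK
KKKKKKK
KKKKKKK
After op 4 paint(5,0,G):
KKKKKKK
KKKKKKK
KKKKKKK
KGGGKKK
KGGKKKK
GKKKKKK
KKKKKKK
KKKKKKK
KKKKKKK
After op 5 paint(7,2,Y):
KKKKKKK
KKKKKKK
KKKKKKK
KGGGKKK
KGGKKKK
GKKKKKK
KKKKKKK
KKYKKKK
KKKKKKK
After op 6 paint(7,4,K):
KKKKKKK
KKKKKKK
KKKKKKK
KGGGKKK
KGGKKKK
GKKKKKK
KKKKKKK
KKYKKKK
KKKKKKK
After op 7 paint(1,1,G):
KKKKKKK
KGKKKKK
KKKKKKK
KGGGKKK
KGGKKKK
GKKKKKK
KKKKKKK
KKYKKKK
KKKKKKK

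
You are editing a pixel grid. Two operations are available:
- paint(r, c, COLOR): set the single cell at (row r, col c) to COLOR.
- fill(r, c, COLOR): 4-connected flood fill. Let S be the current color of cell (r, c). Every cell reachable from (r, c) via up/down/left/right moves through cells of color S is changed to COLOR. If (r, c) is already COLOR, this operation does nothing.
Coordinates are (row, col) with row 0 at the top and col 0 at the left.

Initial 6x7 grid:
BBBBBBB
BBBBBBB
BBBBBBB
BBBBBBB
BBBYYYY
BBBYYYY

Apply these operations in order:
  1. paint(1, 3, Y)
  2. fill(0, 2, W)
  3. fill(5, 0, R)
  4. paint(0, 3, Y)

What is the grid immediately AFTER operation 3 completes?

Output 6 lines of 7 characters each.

Answer: RRRRRRR
RRRYRRR
RRRRRRR
RRRRRRR
RRRYYYY
RRRYYYY

Derivation:
After op 1 paint(1,3,Y):
BBBBBBB
BBBYBBB
BBBBBBB
BBBBBBB
BBBYYYY
BBBYYYY
After op 2 fill(0,2,W) [33 cells changed]:
WWWWWWW
WWWYWWW
WWWWWWW
WWWWWWW
WWWYYYY
WWWYYYY
After op 3 fill(5,0,R) [33 cells changed]:
RRRRRRR
RRRYRRR
RRRRRRR
RRRRRRR
RRRYYYY
RRRYYYY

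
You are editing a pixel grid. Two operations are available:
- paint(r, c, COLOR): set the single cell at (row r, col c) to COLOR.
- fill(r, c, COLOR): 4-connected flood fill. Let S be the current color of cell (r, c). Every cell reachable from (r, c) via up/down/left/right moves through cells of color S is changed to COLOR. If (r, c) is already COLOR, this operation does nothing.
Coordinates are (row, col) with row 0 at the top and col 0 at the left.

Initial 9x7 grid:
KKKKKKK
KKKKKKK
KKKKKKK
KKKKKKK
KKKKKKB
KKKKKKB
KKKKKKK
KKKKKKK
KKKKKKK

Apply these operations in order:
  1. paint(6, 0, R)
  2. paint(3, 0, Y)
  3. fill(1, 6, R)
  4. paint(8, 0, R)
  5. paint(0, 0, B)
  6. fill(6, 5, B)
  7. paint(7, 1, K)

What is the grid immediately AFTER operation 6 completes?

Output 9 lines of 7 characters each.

After op 1 paint(6,0,R):
KKKKKKK
KKKKKKK
KKKKKKK
KKKKKKK
KKKKKKB
KKKKKKB
RKKKKKK
KKKKKKK
KKKKKKK
After op 2 paint(3,0,Y):
KKKKKKK
KKKKKKK
KKKKKKK
YKKKKKK
KKKKKKB
KKKKKKB
RKKKKKK
KKKKKKK
KKKKKKK
After op 3 fill(1,6,R) [59 cells changed]:
RRRRRRR
RRRRRRR
RRRRRRR
YRRRRRR
RRRRRRB
RRRRRRB
RRRRRRR
RRRRRRR
RRRRRRR
After op 4 paint(8,0,R):
RRRRRRR
RRRRRRR
RRRRRRR
YRRRRRR
RRRRRRB
RRRRRRB
RRRRRRR
RRRRRRR
RRRRRRR
After op 5 paint(0,0,B):
BRRRRRR
RRRRRRR
RRRRRRR
YRRRRRR
RRRRRRB
RRRRRRB
RRRRRRR
RRRRRRR
RRRRRRR
After op 6 fill(6,5,B) [59 cells changed]:
BBBBBBB
BBBBBBB
BBBBBBB
YBBBBBB
BBBBBBB
BBBBBBB
BBBBBBB
BBBBBBB
BBBBBBB

Answer: BBBBBBB
BBBBBBB
BBBBBBB
YBBBBBB
BBBBBBB
BBBBBBB
BBBBBBB
BBBBBBB
BBBBBBB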